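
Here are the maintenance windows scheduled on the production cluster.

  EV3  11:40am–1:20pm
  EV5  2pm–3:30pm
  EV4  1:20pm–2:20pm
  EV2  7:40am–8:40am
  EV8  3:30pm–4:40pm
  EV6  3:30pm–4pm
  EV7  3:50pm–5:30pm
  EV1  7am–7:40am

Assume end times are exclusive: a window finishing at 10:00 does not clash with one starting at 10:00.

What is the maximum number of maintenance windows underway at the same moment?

Sweep the timeline, counting +1 at each start and −1 at each end (ends before starts at a tie):
7am start EV1 → 1
7:40am end EV1 → 0
7:40am start EV2 → 1
8:40am end EV2 → 0
11:40am start EV3 → 1
1:20pm end EV3 → 0
1:20pm start EV4 → 1
2pm start EV5 → 2
2:20pm end EV4 → 1
3:30pm end EV5 → 0
3:30pm start EV6 → 1
3:30pm start EV8 → 2
3:50pm start EV7 → 3
4pm end EV6 → 2
4:40pm end EV8 → 1
5:30pm end EV7 → 0
Peak is 3, at 3:50pm (EV6, EV7, EV8).

3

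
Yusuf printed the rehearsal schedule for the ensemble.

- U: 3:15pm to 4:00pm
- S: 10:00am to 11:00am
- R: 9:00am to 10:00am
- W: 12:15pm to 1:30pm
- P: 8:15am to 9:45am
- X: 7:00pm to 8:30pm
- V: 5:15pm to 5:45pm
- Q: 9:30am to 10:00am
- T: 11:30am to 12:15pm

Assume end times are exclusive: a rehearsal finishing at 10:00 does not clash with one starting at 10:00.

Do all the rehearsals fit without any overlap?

No

Sorted by start: P, R, Q, S, T, W, U, V, X.
R starts before P ends → P and R overlap.
That's a conflict, so the schedule is not conflict-free.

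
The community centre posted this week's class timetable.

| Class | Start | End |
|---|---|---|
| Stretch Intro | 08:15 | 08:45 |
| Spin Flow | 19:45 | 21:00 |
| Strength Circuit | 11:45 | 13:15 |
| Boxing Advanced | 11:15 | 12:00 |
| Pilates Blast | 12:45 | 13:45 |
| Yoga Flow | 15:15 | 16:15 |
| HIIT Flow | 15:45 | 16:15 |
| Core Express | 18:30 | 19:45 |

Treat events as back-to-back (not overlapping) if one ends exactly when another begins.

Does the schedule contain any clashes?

Yes

Sorted by start: Stretch Intro, Boxing Advanced, Strength Circuit, Pilates Blast, Yoga Flow, HIIT Flow, Core Express, Spin Flow.
Boxing Advanced starts after Stretch Intro ends, so Stretch Intro has no further overlaps.
Strength Circuit starts before Boxing Advanced ends → Boxing Advanced and Strength Circuit overlap.
That's a conflict, so the schedule is not conflict-free.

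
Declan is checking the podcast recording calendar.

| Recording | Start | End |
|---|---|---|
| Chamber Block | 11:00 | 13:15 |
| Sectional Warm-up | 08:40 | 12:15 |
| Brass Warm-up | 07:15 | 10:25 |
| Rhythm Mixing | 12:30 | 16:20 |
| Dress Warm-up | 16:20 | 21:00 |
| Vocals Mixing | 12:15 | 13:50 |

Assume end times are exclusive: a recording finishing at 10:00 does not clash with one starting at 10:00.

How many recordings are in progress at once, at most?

Sort all start/end points and keep a running count:
07:15 start Brass Warm-up → 1
08:40 start Sectional Warm-up → 2
10:25 end Brass Warm-up → 1
11:00 start Chamber Block → 2
12:15 end Sectional Warm-up → 1
12:15 start Vocals Mixing → 2
12:30 start Rhythm Mixing → 3
13:15 end Chamber Block → 2
13:50 end Vocals Mixing → 1
16:20 end Rhythm Mixing → 0
16:20 start Dress Warm-up → 1
21:00 end Dress Warm-up → 0
Peak is 3, at 12:30 (Chamber Block, Rhythm Mixing, Vocals Mixing).

3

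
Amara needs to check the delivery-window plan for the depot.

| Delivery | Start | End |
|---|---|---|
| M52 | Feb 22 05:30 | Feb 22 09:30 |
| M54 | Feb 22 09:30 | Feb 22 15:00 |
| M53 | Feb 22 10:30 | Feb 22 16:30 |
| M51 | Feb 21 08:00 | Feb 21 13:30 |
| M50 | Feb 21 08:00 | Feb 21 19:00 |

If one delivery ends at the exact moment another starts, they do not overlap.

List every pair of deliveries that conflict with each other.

M50 & M51, M53 & M54

Sorted by start: M50, M51, M52, M54, M53.
M51 starts before M50 ends → M50 and M51 overlap.
M52 starts after M50 ends; M50 is clear from here.
M52 starts after M51 ends; M51 is clear from here.
M54 starts exactly when M52 ends (back-to-back, no overlap); M52 is clear from here.
M53 starts before M54 ends → M54 and M53 overlap.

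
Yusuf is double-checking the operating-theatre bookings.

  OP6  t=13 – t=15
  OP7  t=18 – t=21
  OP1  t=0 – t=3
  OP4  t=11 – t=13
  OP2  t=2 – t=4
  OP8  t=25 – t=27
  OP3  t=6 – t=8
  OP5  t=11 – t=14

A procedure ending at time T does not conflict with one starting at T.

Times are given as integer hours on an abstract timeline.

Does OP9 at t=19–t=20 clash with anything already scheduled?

Yes — it overlaps OP7

OP1: ends t=3 at or before OP9 starts t=19 → clear.
OP2: ends t=4 at or before OP9 starts t=19 → clear.
OP3: ends t=8 at or before OP9 starts t=19 → clear.
OP4: ends t=13 at or before OP9 starts t=19 → clear.
OP5: ends t=14 at or before OP9 starts t=19 → clear.
OP6: ends t=15 at or before OP9 starts t=19 → clear.
OP7: starts t=18 before OP9 ends t=20, and ends t=21 after OP9 starts t=19 → overlap.
OP8: starts t=25 at or after OP9 ends t=20 → clear.
OP9 overlaps OP7.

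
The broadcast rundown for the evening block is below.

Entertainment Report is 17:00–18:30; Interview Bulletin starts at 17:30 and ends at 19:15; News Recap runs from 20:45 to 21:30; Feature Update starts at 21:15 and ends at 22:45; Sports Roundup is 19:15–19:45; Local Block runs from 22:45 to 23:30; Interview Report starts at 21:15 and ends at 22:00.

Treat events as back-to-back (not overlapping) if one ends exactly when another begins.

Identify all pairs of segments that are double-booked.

Sorted by start: Entertainment Report, Interview Bulletin, Sports Roundup, News Recap, Feature Update, Interview Report, Local Block.
Interview Bulletin starts before Entertainment Report ends → Entertainment Report and Interview Bulletin overlap.
Sports Roundup starts after Entertainment Report ends, so Entertainment Report has no further overlaps.
Sports Roundup starts exactly when Interview Bulletin ends (back-to-back, no overlap), so Interview Bulletin has no further overlaps.
News Recap starts after Sports Roundup ends, so Sports Roundup has no further overlaps.
Feature Update starts before News Recap ends → News Recap and Feature Update overlap.
Interview Report starts before News Recap ends → News Recap and Interview Report overlap.
Local Block starts after News Recap ends.
Interview Report starts before Feature Update ends → Feature Update and Interview Report overlap.
Local Block starts exactly when Feature Update ends (back-to-back, no overlap).
Local Block starts after Interview Report ends.

Entertainment Report & Interview Bulletin, Feature Update & Interview Report, Feature Update & News Recap, Interview Report & News Recap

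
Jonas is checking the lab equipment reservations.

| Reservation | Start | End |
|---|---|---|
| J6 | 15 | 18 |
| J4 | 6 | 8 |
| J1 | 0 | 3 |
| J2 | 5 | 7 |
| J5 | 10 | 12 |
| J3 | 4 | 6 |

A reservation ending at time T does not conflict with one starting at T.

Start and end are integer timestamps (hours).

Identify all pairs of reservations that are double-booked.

J2 & J3, J2 & J4

Sorted by start: J1, J3, J2, J4, J5, J6.
J3 starts after J1 ends, so nothing later overlaps J1 either.
J2 starts before J3 ends → J3 and J2 overlap.
J4 starts exactly when J3 ends (back-to-back, no overlap), so nothing later overlaps J3 either.
J4 starts before J2 ends → J2 and J4 overlap.
J5 starts after J2 ends, so nothing later overlaps J2 either.
J5 starts after J4 ends, so nothing later overlaps J4 either.
J6 starts after J5 ends.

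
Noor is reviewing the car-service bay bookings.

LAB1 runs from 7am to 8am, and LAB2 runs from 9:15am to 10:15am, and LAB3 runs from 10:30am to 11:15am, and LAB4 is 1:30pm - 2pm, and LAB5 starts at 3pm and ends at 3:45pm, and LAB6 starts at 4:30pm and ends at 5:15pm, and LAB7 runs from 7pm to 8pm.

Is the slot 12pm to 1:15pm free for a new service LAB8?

LAB1: ends 8am at or before LAB8 starts 12pm → clear.
LAB2: ends 10:15am at or before LAB8 starts 12pm → clear.
LAB3: ends 11:15am at or before LAB8 starts 12pm → clear.
LAB4: starts 1:30pm at or after LAB8 ends 1:15pm → clear.
LAB5: starts 3pm at or after LAB8 ends 1:15pm → clear.
LAB6: starts 4:30pm at or after LAB8 ends 1:15pm → clear.
LAB7: starts 7pm at or after LAB8 ends 1:15pm → clear.

Yes — the slot is free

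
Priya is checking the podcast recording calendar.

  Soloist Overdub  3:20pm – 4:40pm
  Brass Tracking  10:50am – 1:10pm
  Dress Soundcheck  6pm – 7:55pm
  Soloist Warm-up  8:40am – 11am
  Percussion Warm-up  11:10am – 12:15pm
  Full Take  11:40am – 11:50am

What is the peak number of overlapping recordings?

Sort all start/end points and keep a running count:
8:40am start Soloist Warm-up → 1
10:50am start Brass Tracking → 2
11am end Soloist Warm-up → 1
11:10am start Percussion Warm-up → 2
11:40am start Full Take → 3
11:50am end Full Take → 2
12:15pm end Percussion Warm-up → 1
1:10pm end Brass Tracking → 0
3:20pm start Soloist Overdub → 1
4:40pm end Soloist Overdub → 0
6pm start Dress Soundcheck → 1
7:55pm end Dress Soundcheck → 0
Peak is 3, at 11:40am (Brass Tracking, Full Take, Percussion Warm-up).

3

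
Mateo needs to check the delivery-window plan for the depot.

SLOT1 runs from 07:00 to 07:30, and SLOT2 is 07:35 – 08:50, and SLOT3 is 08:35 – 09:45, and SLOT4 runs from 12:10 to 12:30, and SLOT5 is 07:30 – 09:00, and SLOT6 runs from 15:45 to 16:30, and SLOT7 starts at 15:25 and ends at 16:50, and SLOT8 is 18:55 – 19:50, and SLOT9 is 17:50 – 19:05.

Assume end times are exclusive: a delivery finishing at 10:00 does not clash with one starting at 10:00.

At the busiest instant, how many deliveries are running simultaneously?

Sweep the timeline, counting +1 at each start and −1 at each end (ends before starts at a tie):
07:00 start SLOT1 → 1
07:30 end SLOT1 → 0
07:30 start SLOT5 → 1
07:35 start SLOT2 → 2
08:35 start SLOT3 → 3
08:50 end SLOT2 → 2
09:00 end SLOT5 → 1
09:45 end SLOT3 → 0
12:10 start SLOT4 → 1
12:30 end SLOT4 → 0
15:25 start SLOT7 → 1
15:45 start SLOT6 → 2
16:30 end SLOT6 → 1
16:50 end SLOT7 → 0
17:50 start SLOT9 → 1
18:55 start SLOT8 → 2
19:05 end SLOT9 → 1
19:50 end SLOT8 → 0
Peak is 3, at 08:35 (SLOT2, SLOT3, SLOT5).

3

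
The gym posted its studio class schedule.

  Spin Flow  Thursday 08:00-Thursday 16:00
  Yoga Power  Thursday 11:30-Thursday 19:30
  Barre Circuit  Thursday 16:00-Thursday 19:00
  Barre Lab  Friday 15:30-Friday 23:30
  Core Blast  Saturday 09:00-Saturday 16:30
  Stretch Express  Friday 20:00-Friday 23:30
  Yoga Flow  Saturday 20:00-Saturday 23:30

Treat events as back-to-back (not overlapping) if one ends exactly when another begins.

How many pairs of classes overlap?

Sorted by start: Spin Flow, Yoga Power, Barre Circuit, Barre Lab, Stretch Express, Core Blast, Yoga Flow.
Yoga Power starts before Spin Flow ends → Spin Flow and Yoga Power overlap.
Barre Circuit starts exactly when Spin Flow ends (back-to-back, no overlap) — done with Spin Flow.
Barre Circuit starts before Yoga Power ends → Yoga Power and Barre Circuit overlap.
Barre Lab starts after Yoga Power ends — done with Yoga Power.
Barre Lab starts after Barre Circuit ends — done with Barre Circuit.
Stretch Express starts before Barre Lab ends → Barre Lab and Stretch Express overlap.
Core Blast starts after Barre Lab ends — done with Barre Lab.
Core Blast starts after Stretch Express ends — done with Stretch Express.
Yoga Flow starts after Core Blast ends.
Overlapping pairs: Barre Circuit & Yoga Power, Barre Lab & Stretch Express, Spin Flow & Yoga Power — 3 in total.

3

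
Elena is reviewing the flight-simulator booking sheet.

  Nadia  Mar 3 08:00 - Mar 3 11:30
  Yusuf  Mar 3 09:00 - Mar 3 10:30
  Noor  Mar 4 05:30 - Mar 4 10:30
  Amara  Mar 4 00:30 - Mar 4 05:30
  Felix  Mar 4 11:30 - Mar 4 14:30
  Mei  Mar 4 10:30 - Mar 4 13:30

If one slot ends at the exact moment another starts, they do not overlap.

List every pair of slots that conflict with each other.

Sorted by start: Nadia, Yusuf, Amara, Noor, Mei, Felix.
Yusuf starts before Nadia ends → Nadia and Yusuf overlap.
Amara starts after Nadia ends — done with Nadia.
Amara starts after Yusuf ends — done with Yusuf.
Noor starts exactly when Amara ends (back-to-back, no overlap) — done with Amara.
Mei starts exactly when Noor ends (back-to-back, no overlap) — done with Noor.
Felix starts before Mei ends → Mei and Felix overlap.

Felix & Mei, Nadia & Yusuf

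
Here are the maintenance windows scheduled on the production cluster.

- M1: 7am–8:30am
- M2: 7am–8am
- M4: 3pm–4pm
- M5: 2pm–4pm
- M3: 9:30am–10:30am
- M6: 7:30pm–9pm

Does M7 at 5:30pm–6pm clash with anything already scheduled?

No — it doesn't clash with anything

M1: ends 8:30am at or before M7 starts 5:30pm → clear.
M2: ends 8am at or before M7 starts 5:30pm → clear.
M3: ends 10:30am at or before M7 starts 5:30pm → clear.
M5: ends 4pm at or before M7 starts 5:30pm → clear.
M4: ends 4pm at or before M7 starts 5:30pm → clear.
M6: starts 7:30pm at or after M7 ends 6pm → clear.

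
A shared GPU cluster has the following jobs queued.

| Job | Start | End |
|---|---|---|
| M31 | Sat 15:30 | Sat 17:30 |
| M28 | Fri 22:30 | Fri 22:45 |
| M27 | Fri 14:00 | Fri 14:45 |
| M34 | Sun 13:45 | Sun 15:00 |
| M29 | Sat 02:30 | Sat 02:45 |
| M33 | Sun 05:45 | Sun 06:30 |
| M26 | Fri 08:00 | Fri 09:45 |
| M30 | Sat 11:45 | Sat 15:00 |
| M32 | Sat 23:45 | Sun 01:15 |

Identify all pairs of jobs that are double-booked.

none

Check each pair: they overlap iff neither finishes before the other starts.
Sorted by start: M26, M27, M28, M29, M30, M31, M32, M33, M34.
M27 starts after M26 ends, so M26 has no further overlaps.
M28 starts after M27 ends, so M27 has no further overlaps.
M29 starts after M28 ends, so M28 has no further overlaps.
M30 starts after M29 ends, so M29 has no further overlaps.
M31 starts after M30 ends, so M30 has no further overlaps.
M32 starts after M31 ends, so M31 has no further overlaps.
M33 starts after M32 ends, so M32 has no further overlaps.
M34 starts after M33 ends.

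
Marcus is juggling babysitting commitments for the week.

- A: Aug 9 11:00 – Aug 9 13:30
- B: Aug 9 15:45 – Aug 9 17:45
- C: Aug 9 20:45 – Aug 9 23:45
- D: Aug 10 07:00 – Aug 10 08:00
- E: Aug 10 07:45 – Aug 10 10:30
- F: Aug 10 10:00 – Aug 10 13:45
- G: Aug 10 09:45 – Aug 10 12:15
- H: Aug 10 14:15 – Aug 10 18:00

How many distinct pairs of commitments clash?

4

Sorted by start: A, B, C, D, E, G, F, H.
B starts after A ends, so A has no further overlaps.
C starts after B ends, so B has no further overlaps.
D starts after C ends, so C has no further overlaps.
E starts before D ends → D and E overlap.
G starts after D ends, so D has no further overlaps.
G starts before E ends → E and G overlap.
F starts before E ends → E and F overlap.
H starts after E ends.
F starts before G ends → G and F overlap.
H starts after G ends.
H starts after F ends.
Overlapping pairs: D & E, E & F, E & G, F & G — 4 in total.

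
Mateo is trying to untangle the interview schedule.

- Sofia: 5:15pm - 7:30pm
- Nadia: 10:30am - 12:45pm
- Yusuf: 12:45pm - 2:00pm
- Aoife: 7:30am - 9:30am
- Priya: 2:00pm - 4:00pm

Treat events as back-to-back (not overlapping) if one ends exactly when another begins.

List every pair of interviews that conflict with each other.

none

Sorted by start: Aoife, Nadia, Yusuf, Priya, Sofia.
Nadia starts after Aoife ends, so nothing later overlaps Aoife either.
Yusuf starts exactly when Nadia ends (back-to-back, no overlap), so nothing later overlaps Nadia either.
Priya starts exactly when Yusuf ends (back-to-back, no overlap), so nothing later overlaps Yusuf either.
Sofia starts after Priya ends.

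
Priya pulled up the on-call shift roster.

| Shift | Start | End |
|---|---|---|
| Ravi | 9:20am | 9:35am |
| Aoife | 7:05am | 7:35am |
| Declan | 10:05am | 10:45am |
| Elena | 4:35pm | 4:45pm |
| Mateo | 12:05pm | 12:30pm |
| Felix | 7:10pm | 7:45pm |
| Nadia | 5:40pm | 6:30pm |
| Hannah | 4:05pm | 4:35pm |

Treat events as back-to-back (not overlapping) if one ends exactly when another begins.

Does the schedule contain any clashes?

No

Check each pair: they overlap iff neither finishes before the other starts.
Sorted by start: Aoife, Ravi, Declan, Mateo, Hannah, Elena, Nadia, Felix.
Ravi starts after Aoife ends, so Aoife has no further overlaps.
Declan starts after Ravi ends, so Ravi has no further overlaps.
Mateo starts after Declan ends, so Declan has no further overlaps.
Hannah starts after Mateo ends, so Mateo has no further overlaps.
Elena starts exactly when Hannah ends (back-to-back, no overlap), so Hannah has no further overlaps.
Nadia starts after Elena ends, so Elena has no further overlaps.
Felix starts after Nadia ends.
Every pair is clear; the schedule has no overlaps.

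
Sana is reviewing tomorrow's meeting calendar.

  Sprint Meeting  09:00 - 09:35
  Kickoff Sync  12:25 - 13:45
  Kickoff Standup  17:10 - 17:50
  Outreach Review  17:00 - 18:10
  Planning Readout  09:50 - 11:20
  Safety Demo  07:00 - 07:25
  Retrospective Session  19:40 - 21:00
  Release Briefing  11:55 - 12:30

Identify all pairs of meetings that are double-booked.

Kickoff Standup & Outreach Review, Kickoff Sync & Release Briefing

Sorted by start: Safety Demo, Sprint Meeting, Planning Readout, Release Briefing, Kickoff Sync, Outreach Review, Kickoff Standup, Retrospective Session.
Sprint Meeting starts after Safety Demo ends, so Safety Demo has no further overlaps.
Planning Readout starts after Sprint Meeting ends, so Sprint Meeting has no further overlaps.
Release Briefing starts after Planning Readout ends, so Planning Readout has no further overlaps.
Kickoff Sync starts before Release Briefing ends → Release Briefing and Kickoff Sync overlap.
Outreach Review starts after Release Briefing ends, so Release Briefing has no further overlaps.
Outreach Review starts after Kickoff Sync ends, so Kickoff Sync has no further overlaps.
Kickoff Standup starts before Outreach Review ends → Outreach Review and Kickoff Standup overlap.
Retrospective Session starts after Outreach Review ends.
Retrospective Session starts after Kickoff Standup ends.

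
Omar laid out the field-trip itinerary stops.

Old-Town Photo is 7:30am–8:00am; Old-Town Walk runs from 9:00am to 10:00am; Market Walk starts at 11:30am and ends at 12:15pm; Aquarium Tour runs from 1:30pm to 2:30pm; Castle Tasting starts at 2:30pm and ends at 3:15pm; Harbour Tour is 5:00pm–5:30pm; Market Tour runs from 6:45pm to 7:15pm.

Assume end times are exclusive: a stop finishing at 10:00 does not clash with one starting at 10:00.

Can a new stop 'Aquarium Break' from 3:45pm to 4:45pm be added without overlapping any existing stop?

Yes — the slot is free

Old-Town Photo: ends 8:00am at or before Aquarium Break starts 3:45pm → clear.
Old-Town Walk: ends 10:00am at or before Aquarium Break starts 3:45pm → clear.
Market Walk: ends 12:15pm at or before Aquarium Break starts 3:45pm → clear.
Aquarium Tour: ends 2:30pm at or before Aquarium Break starts 3:45pm → clear.
Castle Tasting: ends 3:15pm at or before Aquarium Break starts 3:45pm → clear.
Harbour Tour: starts 5:00pm at or after Aquarium Break ends 4:45pm → clear.
Market Tour: starts 6:45pm at or after Aquarium Break ends 4:45pm → clear.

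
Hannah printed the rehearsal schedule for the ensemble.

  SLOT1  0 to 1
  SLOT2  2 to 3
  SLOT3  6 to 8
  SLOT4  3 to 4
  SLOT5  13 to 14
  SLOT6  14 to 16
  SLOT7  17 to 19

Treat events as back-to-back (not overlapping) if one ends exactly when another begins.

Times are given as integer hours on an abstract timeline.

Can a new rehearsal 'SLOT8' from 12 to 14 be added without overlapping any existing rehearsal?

No — it overlaps SLOT5

SLOT1: ends 1 at or before SLOT8 starts 12 → clear.
SLOT2: ends 3 at or before SLOT8 starts 12 → clear.
SLOT4: ends 4 at or before SLOT8 starts 12 → clear.
SLOT3: ends 8 at or before SLOT8 starts 12 → clear.
SLOT5: starts 13 before SLOT8 ends 14, and ends 14 after SLOT8 starts 12 → overlap.
SLOT6: starts 14 at or after SLOT8 ends 14 → clear.
SLOT7: starts 17 at or after SLOT8 ends 14 → clear.
SLOT8 overlaps SLOT5.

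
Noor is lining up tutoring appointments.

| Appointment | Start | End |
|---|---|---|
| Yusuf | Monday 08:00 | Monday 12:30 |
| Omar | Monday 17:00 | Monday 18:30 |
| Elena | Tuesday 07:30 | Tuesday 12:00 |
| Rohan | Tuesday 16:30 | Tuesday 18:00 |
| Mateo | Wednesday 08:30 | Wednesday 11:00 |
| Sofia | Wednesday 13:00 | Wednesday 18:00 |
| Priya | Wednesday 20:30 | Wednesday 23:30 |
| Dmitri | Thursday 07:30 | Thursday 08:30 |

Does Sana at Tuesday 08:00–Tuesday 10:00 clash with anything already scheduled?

Yusuf: ends Monday 12:30 at or before Sana starts Tuesday 08:00 → clear.
Omar: ends Monday 18:30 at or before Sana starts Tuesday 08:00 → clear.
Elena: starts Tuesday 07:30 before Sana ends Tuesday 10:00, and ends Tuesday 12:00 after Sana starts Tuesday 08:00 → overlap.
Rohan: starts Tuesday 16:30 at or after Sana ends Tuesday 10:00 → clear.
Mateo: starts Wednesday 08:30 at or after Sana ends Tuesday 10:00 → clear.
Sofia: starts Wednesday 13:00 at or after Sana ends Tuesday 10:00 → clear.
Priya: starts Wednesday 20:30 at or after Sana ends Tuesday 10:00 → clear.
Dmitri: starts Thursday 07:30 at or after Sana ends Tuesday 10:00 → clear.
Sana overlaps Elena.

Yes — it overlaps Elena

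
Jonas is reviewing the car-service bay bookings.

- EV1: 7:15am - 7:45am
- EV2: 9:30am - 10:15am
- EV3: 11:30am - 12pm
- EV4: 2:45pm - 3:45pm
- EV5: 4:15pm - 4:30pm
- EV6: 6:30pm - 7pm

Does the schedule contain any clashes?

Sorted by start: EV1, EV2, EV3, EV4, EV5, EV6.
EV2 starts after EV1 ends, so EV1 has no further overlaps.
EV3 starts after EV2 ends, so EV2 has no further overlaps.
EV4 starts after EV3 ends, so EV3 has no further overlaps.
EV5 starts after EV4 ends, so EV4 has no further overlaps.
EV6 starts after EV5 ends.
Every pair is clear; the schedule has no overlaps.

No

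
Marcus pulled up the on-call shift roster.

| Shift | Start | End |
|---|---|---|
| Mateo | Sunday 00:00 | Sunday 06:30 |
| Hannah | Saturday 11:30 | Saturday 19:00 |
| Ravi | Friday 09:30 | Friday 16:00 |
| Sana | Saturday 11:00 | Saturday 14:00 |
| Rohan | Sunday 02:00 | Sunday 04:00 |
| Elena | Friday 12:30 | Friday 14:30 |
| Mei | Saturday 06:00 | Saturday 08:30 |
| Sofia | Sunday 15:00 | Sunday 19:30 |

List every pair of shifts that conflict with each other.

Elena & Ravi, Hannah & Sana, Mateo & Rohan

Sorted by start: Ravi, Elena, Mei, Sana, Hannah, Mateo, Rohan, Sofia.
Elena starts before Ravi ends → Ravi and Elena overlap.
Mei starts after Ravi ends, so Ravi has no further overlaps.
Mei starts after Elena ends, so Elena has no further overlaps.
Sana starts after Mei ends, so Mei has no further overlaps.
Hannah starts before Sana ends → Sana and Hannah overlap.
Mateo starts after Sana ends, so Sana has no further overlaps.
Mateo starts after Hannah ends, so Hannah has no further overlaps.
Rohan starts before Mateo ends → Mateo and Rohan overlap.
Sofia starts after Mateo ends.
Sofia starts after Rohan ends.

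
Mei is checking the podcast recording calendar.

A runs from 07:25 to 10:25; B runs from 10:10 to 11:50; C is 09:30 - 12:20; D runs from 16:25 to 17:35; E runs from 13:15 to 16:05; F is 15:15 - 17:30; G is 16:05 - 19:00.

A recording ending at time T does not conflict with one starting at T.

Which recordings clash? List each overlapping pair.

A & B, A & C, B & C, D & F, D & G, E & F, F & G

Two intervals overlap when each starts before the other ends.
Sorted by start: A, C, B, E, F, G, D.
C starts before A ends → A and C overlap.
B starts before A ends → A and B overlap.
E starts after A ends — done with A.
B starts before C ends → C and B overlap.
E starts after C ends — done with C.
E starts after B ends — done with B.
F starts before E ends → E and F overlap.
G starts exactly when E ends (back-to-back, no overlap) — done with E.
G starts before F ends → F and G overlap.
D starts before F ends → F and D overlap.
D starts before G ends → G and D overlap.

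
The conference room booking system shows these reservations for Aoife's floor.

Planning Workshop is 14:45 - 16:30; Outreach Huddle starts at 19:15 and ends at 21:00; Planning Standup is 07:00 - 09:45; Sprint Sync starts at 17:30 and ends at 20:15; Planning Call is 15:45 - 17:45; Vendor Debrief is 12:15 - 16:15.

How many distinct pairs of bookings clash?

5

Sorted by start: Planning Standup, Vendor Debrief, Planning Workshop, Planning Call, Sprint Sync, Outreach Huddle.
Vendor Debrief starts after Planning Standup ends, so nothing later overlaps Planning Standup either.
Planning Workshop starts before Vendor Debrief ends → Vendor Debrief and Planning Workshop overlap.
Planning Call starts before Vendor Debrief ends → Vendor Debrief and Planning Call overlap.
Sprint Sync starts after Vendor Debrief ends, so nothing later overlaps Vendor Debrief either.
Planning Call starts before Planning Workshop ends → Planning Workshop and Planning Call overlap.
Sprint Sync starts after Planning Workshop ends, so nothing later overlaps Planning Workshop either.
Sprint Sync starts before Planning Call ends → Planning Call and Sprint Sync overlap.
Outreach Huddle starts after Planning Call ends.
Outreach Huddle starts before Sprint Sync ends → Sprint Sync and Outreach Huddle overlap.
Overlapping pairs: Outreach Huddle & Sprint Sync, Planning Call & Planning Workshop, Planning Call & Sprint Sync, Planning Call & Vendor Debrief, Planning Workshop & Vendor Debrief — 5 in total.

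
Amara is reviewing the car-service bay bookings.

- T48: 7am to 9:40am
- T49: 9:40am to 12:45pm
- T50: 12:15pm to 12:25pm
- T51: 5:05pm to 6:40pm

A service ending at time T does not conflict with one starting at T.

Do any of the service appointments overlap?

Check each pair: they overlap iff neither finishes before the other starts.
Sorted by start: T48, T49, T50, T51.
T49 starts exactly when T48 ends (back-to-back, no overlap), so T48 has no further overlaps.
T50 starts before T49 ends → T49 and T50 overlap.
That's a conflict, so the schedule is not conflict-free.

Yes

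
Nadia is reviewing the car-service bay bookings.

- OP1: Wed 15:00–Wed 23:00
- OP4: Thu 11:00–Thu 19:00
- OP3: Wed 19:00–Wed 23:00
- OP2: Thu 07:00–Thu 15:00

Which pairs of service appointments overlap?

OP1 & OP3, OP2 & OP4

Sorted by start: OP1, OP3, OP2, OP4.
OP3 starts before OP1 ends → OP1 and OP3 overlap.
OP2 starts after OP1 ends, so OP1 has no further overlaps.
OP2 starts after OP3 ends, so OP3 has no further overlaps.
OP4 starts before OP2 ends → OP2 and OP4 overlap.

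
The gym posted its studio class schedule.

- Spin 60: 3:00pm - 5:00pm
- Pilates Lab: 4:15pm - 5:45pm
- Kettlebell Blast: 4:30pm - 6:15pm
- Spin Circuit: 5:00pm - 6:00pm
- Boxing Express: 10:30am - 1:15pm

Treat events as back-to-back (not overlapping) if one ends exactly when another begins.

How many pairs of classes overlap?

5

Two intervals overlap when each starts before the other ends.
Sorted by start: Boxing Express, Spin 60, Pilates Lab, Kettlebell Blast, Spin Circuit.
Spin 60 starts after Boxing Express ends, so nothing later overlaps Boxing Express either.
Pilates Lab starts before Spin 60 ends → Spin 60 and Pilates Lab overlap.
Kettlebell Blast starts before Spin 60 ends → Spin 60 and Kettlebell Blast overlap.
Spin Circuit starts exactly when Spin 60 ends (back-to-back, no overlap).
Kettlebell Blast starts before Pilates Lab ends → Pilates Lab and Kettlebell Blast overlap.
Spin Circuit starts before Pilates Lab ends → Pilates Lab and Spin Circuit overlap.
Spin Circuit starts before Kettlebell Blast ends → Kettlebell Blast and Spin Circuit overlap.
Overlapping pairs: Kettlebell Blast & Pilates Lab, Kettlebell Blast & Spin 60, Kettlebell Blast & Spin Circuit, Pilates Lab & Spin 60, Pilates Lab & Spin Circuit — 5 in total.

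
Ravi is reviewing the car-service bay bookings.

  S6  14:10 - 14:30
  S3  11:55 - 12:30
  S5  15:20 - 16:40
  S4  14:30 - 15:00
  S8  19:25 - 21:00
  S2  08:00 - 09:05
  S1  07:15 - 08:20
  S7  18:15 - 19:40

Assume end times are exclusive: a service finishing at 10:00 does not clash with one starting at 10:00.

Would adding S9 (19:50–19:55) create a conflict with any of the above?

Yes — it overlaps S8

S1: ends 08:20 at or before S9 starts 19:50 → clear.
S2: ends 09:05 at or before S9 starts 19:50 → clear.
S3: ends 12:30 at or before S9 starts 19:50 → clear.
S6: ends 14:30 at or before S9 starts 19:50 → clear.
S4: ends 15:00 at or before S9 starts 19:50 → clear.
S5: ends 16:40 at or before S9 starts 19:50 → clear.
S7: ends 19:40 at or before S9 starts 19:50 → clear.
S8: starts 19:25 before S9 ends 19:55, and ends 21:00 after S9 starts 19:50 → overlap.
S9 overlaps S8.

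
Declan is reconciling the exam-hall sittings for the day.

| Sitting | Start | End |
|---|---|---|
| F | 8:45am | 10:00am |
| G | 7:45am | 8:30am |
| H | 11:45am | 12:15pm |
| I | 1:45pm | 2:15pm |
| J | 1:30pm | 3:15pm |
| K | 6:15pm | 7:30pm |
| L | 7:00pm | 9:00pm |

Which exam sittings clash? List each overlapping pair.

Sorted by start: G, F, H, J, I, K, L.
F starts after G ends, so G has no further overlaps.
H starts after F ends, so F has no further overlaps.
J starts after H ends, so H has no further overlaps.
I starts before J ends → J and I overlap.
K starts after J ends, so J has no further overlaps.
K starts after I ends, so I has no further overlaps.
L starts before K ends → K and L overlap.

I & J, K & L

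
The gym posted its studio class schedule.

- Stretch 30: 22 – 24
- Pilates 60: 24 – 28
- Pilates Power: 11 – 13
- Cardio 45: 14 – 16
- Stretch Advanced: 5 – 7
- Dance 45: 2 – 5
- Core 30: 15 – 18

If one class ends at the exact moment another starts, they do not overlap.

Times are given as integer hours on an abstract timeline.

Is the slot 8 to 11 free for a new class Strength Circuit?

Yes — the slot is free

Dance 45: ends 5 at or before Strength Circuit starts 8 → clear.
Stretch Advanced: ends 7 at or before Strength Circuit starts 8 → clear.
Pilates Power: starts 11 at or after Strength Circuit ends 11 → clear.
Cardio 45: starts 14 at or after Strength Circuit ends 11 → clear.
Core 30: starts 15 at or after Strength Circuit ends 11 → clear.
Stretch 30: starts 22 at or after Strength Circuit ends 11 → clear.
Pilates 60: starts 24 at or after Strength Circuit ends 11 → clear.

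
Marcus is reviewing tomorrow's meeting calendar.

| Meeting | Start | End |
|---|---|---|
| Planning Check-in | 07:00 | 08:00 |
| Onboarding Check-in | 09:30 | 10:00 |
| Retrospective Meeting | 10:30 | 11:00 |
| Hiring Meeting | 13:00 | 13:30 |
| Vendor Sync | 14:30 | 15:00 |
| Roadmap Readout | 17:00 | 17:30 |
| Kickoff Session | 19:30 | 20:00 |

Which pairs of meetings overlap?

none

Sorted by start: Planning Check-in, Onboarding Check-in, Retrospective Meeting, Hiring Meeting, Vendor Sync, Roadmap Readout, Kickoff Session.
Onboarding Check-in starts after Planning Check-in ends, so Planning Check-in has no further overlaps.
Retrospective Meeting starts after Onboarding Check-in ends, so Onboarding Check-in has no further overlaps.
Hiring Meeting starts after Retrospective Meeting ends, so Retrospective Meeting has no further overlaps.
Vendor Sync starts after Hiring Meeting ends, so Hiring Meeting has no further overlaps.
Roadmap Readout starts after Vendor Sync ends, so Vendor Sync has no further overlaps.
Kickoff Session starts after Roadmap Readout ends.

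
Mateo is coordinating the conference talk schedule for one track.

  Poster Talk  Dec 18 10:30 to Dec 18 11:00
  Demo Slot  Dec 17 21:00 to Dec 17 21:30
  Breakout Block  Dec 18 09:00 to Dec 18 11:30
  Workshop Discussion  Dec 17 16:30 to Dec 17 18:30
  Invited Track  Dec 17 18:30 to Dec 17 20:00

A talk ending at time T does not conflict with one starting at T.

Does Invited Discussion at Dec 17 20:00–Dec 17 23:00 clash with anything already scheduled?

Yes — it overlaps Demo Slot

Workshop Discussion: ends Dec 17 18:30 at or before Invited Discussion starts Dec 17 20:00 → clear.
Invited Track: ends Dec 17 20:00 at or before Invited Discussion starts Dec 17 20:00 → clear.
Demo Slot: starts Dec 17 21:00 before Invited Discussion ends Dec 17 23:00, and ends Dec 17 21:30 after Invited Discussion starts Dec 17 20:00 → overlap.
Breakout Block: starts Dec 18 09:00 at or after Invited Discussion ends Dec 17 23:00 → clear.
Poster Talk: starts Dec 18 10:30 at or after Invited Discussion ends Dec 17 23:00 → clear.
Invited Discussion overlaps Demo Slot.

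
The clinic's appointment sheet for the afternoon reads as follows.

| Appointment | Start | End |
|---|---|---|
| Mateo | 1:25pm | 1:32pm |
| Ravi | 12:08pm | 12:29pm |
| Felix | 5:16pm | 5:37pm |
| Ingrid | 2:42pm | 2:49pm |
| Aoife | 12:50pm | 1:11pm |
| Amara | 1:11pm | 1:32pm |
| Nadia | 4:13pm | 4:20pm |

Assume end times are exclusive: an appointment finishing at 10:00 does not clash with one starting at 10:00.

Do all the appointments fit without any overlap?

No

Sorted by start: Ravi, Aoife, Amara, Mateo, Ingrid, Nadia, Felix.
Aoife starts after Ravi ends, so Ravi has no further overlaps.
Amara starts exactly when Aoife ends (back-to-back, no overlap), so Aoife has no further overlaps.
Mateo starts before Amara ends → Amara and Mateo overlap.
That's a conflict, so the schedule is not conflict-free.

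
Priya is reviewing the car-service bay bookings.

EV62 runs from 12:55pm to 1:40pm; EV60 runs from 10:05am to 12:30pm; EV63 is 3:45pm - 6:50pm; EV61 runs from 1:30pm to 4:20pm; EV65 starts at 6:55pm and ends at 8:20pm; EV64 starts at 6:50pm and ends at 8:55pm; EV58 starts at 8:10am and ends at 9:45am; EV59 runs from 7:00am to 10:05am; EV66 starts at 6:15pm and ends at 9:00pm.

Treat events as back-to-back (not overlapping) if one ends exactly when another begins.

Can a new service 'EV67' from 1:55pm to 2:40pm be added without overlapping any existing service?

No — it overlaps EV61

EV59: ends 10:05am at or before EV67 starts 1:55pm → clear.
EV58: ends 9:45am at or before EV67 starts 1:55pm → clear.
EV60: ends 12:30pm at or before EV67 starts 1:55pm → clear.
EV62: ends 1:40pm at or before EV67 starts 1:55pm → clear.
EV61: starts 1:30pm before EV67 ends 2:40pm, and ends 4:20pm after EV67 starts 1:55pm → overlap.
EV63: starts 3:45pm at or after EV67 ends 2:40pm → clear.
EV66: starts 6:15pm at or after EV67 ends 2:40pm → clear.
EV64: starts 6:50pm at or after EV67 ends 2:40pm → clear.
EV65: starts 6:55pm at or after EV67 ends 2:40pm → clear.
EV67 overlaps EV61.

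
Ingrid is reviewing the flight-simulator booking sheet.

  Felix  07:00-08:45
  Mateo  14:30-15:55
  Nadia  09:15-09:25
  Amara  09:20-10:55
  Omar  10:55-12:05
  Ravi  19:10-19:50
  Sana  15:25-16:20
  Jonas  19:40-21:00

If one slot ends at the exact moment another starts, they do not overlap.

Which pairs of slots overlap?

Amara & Nadia, Jonas & Ravi, Mateo & Sana

Sorted by start: Felix, Nadia, Amara, Omar, Mateo, Sana, Ravi, Jonas.
Nadia starts after Felix ends, so Felix has no further overlaps.
Amara starts before Nadia ends → Nadia and Amara overlap.
Omar starts after Nadia ends, so Nadia has no further overlaps.
Omar starts exactly when Amara ends (back-to-back, no overlap), so Amara has no further overlaps.
Mateo starts after Omar ends, so Omar has no further overlaps.
Sana starts before Mateo ends → Mateo and Sana overlap.
Ravi starts after Mateo ends, so Mateo has no further overlaps.
Ravi starts after Sana ends, so Sana has no further overlaps.
Jonas starts before Ravi ends → Ravi and Jonas overlap.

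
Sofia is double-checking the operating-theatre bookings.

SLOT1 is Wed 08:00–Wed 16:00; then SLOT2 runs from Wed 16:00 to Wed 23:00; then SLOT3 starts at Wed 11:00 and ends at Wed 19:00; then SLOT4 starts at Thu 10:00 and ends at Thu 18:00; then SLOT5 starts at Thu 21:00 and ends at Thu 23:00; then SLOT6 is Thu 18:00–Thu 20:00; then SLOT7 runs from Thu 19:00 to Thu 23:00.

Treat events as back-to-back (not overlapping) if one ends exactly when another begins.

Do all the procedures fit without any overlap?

No

Sorted by start: SLOT1, SLOT3, SLOT2, SLOT4, SLOT6, SLOT7, SLOT5.
SLOT3 starts before SLOT1 ends → SLOT1 and SLOT3 overlap.
That's a conflict, so the schedule is not conflict-free.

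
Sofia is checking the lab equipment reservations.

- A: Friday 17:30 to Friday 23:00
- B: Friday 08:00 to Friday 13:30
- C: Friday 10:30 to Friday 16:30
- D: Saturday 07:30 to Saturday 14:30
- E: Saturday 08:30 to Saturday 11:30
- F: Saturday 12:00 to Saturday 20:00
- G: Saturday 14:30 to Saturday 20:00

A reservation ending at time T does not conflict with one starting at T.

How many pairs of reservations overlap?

Check each pair: they overlap iff neither finishes before the other starts.
Sorted by start: B, C, A, D, E, F, G.
C starts before B ends → B and C overlap.
A starts after B ends — done with B.
A starts after C ends — done with C.
D starts after A ends — done with A.
E starts before D ends → D and E overlap.
F starts before D ends → D and F overlap.
G starts exactly when D ends (back-to-back, no overlap).
F starts after E ends — done with E.
G starts before F ends → F and G overlap.
Overlapping pairs: B & C, D & E, D & F, F & G — 4 in total.

4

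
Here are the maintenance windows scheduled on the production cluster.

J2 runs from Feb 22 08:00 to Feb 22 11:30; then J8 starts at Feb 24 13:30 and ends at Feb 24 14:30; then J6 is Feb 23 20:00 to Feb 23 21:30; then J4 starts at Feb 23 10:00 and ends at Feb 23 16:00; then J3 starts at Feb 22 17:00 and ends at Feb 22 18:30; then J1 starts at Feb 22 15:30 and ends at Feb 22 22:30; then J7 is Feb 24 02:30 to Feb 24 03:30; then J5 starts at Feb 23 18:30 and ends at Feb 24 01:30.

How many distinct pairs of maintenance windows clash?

Check each pair: they overlap iff neither finishes before the other starts.
Sorted by start: J2, J1, J3, J4, J5, J6, J7, J8.
J1 starts after J2 ends, so J2 has no further overlaps.
J3 starts before J1 ends → J1 and J3 overlap.
J4 starts after J1 ends, so J1 has no further overlaps.
J4 starts after J3 ends, so J3 has no further overlaps.
J5 starts after J4 ends, so J4 has no further overlaps.
J6 starts before J5 ends → J5 and J6 overlap.
J7 starts after J5 ends, so J5 has no further overlaps.
J7 starts after J6 ends, so J6 has no further overlaps.
J8 starts after J7 ends.
Overlapping pairs: J1 & J3, J5 & J6 — 2 in total.

2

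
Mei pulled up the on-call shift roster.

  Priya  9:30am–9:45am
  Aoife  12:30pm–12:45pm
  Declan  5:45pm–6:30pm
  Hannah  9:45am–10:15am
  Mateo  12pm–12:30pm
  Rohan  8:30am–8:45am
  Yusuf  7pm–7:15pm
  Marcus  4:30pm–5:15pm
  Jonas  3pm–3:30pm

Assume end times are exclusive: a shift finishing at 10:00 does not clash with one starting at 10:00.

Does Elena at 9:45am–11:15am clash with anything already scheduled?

Yes — it overlaps Hannah

Rohan: ends 8:45am at or before Elena starts 9:45am → clear.
Priya: ends 9:45am at or before Elena starts 9:45am → clear.
Hannah: starts 9:45am before Elena ends 11:15am, and ends 10:15am after Elena starts 9:45am → overlap.
Mateo: starts 12pm at or after Elena ends 11:15am → clear.
Aoife: starts 12:30pm at or after Elena ends 11:15am → clear.
Jonas: starts 3pm at or after Elena ends 11:15am → clear.
Marcus: starts 4:30pm at or after Elena ends 11:15am → clear.
Declan: starts 5:45pm at or after Elena ends 11:15am → clear.
Yusuf: starts 7pm at or after Elena ends 11:15am → clear.
Elena overlaps Hannah.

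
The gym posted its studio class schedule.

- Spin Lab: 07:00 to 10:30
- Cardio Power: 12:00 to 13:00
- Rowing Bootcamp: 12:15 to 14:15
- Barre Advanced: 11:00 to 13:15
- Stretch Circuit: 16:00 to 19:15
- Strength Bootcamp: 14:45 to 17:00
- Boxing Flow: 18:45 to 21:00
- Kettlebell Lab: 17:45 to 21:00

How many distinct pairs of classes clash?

7

Sorted by start: Spin Lab, Barre Advanced, Cardio Power, Rowing Bootcamp, Strength Bootcamp, Stretch Circuit, Kettlebell Lab, Boxing Flow.
Barre Advanced starts after Spin Lab ends, so nothing later overlaps Spin Lab either.
Cardio Power starts before Barre Advanced ends → Barre Advanced and Cardio Power overlap.
Rowing Bootcamp starts before Barre Advanced ends → Barre Advanced and Rowing Bootcamp overlap.
Strength Bootcamp starts after Barre Advanced ends, so nothing later overlaps Barre Advanced either.
Rowing Bootcamp starts before Cardio Power ends → Cardio Power and Rowing Bootcamp overlap.
Strength Bootcamp starts after Cardio Power ends, so nothing later overlaps Cardio Power either.
Strength Bootcamp starts after Rowing Bootcamp ends, so nothing later overlaps Rowing Bootcamp either.
Stretch Circuit starts before Strength Bootcamp ends → Strength Bootcamp and Stretch Circuit overlap.
Kettlebell Lab starts after Strength Bootcamp ends, so nothing later overlaps Strength Bootcamp either.
Kettlebell Lab starts before Stretch Circuit ends → Stretch Circuit and Kettlebell Lab overlap.
Boxing Flow starts before Stretch Circuit ends → Stretch Circuit and Boxing Flow overlap.
Boxing Flow starts before Kettlebell Lab ends → Kettlebell Lab and Boxing Flow overlap.
Overlapping pairs: Barre Advanced & Cardio Power, Barre Advanced & Rowing Bootcamp, Boxing Flow & Kettlebell Lab, Boxing Flow & Stretch Circuit, Cardio Power & Rowing Bootcamp, Kettlebell Lab & Stretch Circuit, Strength Bootcamp & Stretch Circuit — 7 in total.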